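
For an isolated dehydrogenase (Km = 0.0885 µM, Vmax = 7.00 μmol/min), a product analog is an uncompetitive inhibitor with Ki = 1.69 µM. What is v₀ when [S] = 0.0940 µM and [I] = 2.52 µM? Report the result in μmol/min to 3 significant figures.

With α = 1 + [I]/Ki = 1 + 2.52/1.69 = 2.491, the uncompetitive rate law is v = (Vmax/α)·[S] / (Km/α + [S]).
v = (7.00/2.491)×0.0940 / (0.0885/2.491 + 0.0940) = 0.2641/0.1295 = 2.04 μmol/min.

2.04 μmol/min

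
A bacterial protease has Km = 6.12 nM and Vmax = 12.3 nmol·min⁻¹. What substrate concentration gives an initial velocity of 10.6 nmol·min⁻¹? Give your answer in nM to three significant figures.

38.2 nM

Rearranging v = Vmax[S]/(Km+[S]) gives [S] = Km·v/(Vmax − v).
[S] = 6.12 × 10.6 / (12.3 − 10.6) = 64.87/1.700 = 38.2 nM.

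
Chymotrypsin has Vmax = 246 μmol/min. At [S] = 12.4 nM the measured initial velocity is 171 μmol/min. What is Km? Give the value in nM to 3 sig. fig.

5.44 nM

From v = Vmax[S]/(Km+[S]), Km = [S](Vmax − v)/v.
Km = 12.4 × (246 − 171) / 171 = 930.0/171 = 5.44 nM.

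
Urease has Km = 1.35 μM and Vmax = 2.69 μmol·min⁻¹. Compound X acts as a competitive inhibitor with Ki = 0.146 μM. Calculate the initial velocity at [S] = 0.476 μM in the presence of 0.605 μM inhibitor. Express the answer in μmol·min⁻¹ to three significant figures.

With α = 1 + [I]/Ki = 1 + 0.605/0.146 = 5.144, the competitive rate law is v = Vmax[S] / (αKm + [S]).
v = 2.69×0.476 / (5.144×1.35 + 0.476) = 1.280/7.420 = 0.173 μmol·min⁻¹.

0.173 μmol·min⁻¹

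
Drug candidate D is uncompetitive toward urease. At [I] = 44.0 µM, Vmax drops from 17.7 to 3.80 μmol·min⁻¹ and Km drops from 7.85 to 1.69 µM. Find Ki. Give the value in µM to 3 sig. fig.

12.0 µM

Uncompetitive: Vmax,app = Vmax/α (and Km,app = Km/α) with α = 1 + [I]/Ki.
α = Vmax/Vmax,app = 17.7/3.80 = 4.658.
Ki = [I]/(α − 1) = 44.0/3.658 = 12.0 µM.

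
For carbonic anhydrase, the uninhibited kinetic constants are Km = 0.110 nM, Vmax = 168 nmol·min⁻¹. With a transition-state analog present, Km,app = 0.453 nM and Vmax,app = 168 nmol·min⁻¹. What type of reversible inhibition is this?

Km increases (0.110 → 0.453 nM) while Vmax is unchanged — the hallmark of competitive inhibition.

competitive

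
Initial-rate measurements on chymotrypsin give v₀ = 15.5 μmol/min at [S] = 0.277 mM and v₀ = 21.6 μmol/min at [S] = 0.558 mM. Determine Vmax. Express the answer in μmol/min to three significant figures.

In reciprocal form, 1/v = (Km/Vmax)·(1/[S]) + 1/Vmax. The two points give (1/[S], 1/v) = (3.610, 0.06452) and (1.792, 0.04630).
Slope = (0.06452 − 0.04630)/(3.610 − 1.792) = 0.01002; intercept = 0.06452 − 0.01002×3.610 = 0.02834.
Vmax = 1/intercept = 35.3 μmol/min; Km = slope × Vmax = 0.01002 × 35.3 = 0.354 mM.

35.3 μmol/min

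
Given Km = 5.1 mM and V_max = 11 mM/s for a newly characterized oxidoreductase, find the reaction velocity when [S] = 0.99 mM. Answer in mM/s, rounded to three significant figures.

[S]/(Km+[S]) = 0.99/6.090 = 0.1626, the fractional saturation.
v = 0.1626 × Vmax = 0.1626 × 11 = 1.79 mM/s.

1.79 mM/s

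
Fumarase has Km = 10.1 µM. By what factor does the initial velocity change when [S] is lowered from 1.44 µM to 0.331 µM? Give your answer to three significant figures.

The fractional saturations are [S]/(Km+[S]) = 1.44/11.54 = 0.1248 and 0.331/10.43 = 0.03173.
v₂/v₁ is just their ratio: 0.03173/0.1248 = 0.254.

0.254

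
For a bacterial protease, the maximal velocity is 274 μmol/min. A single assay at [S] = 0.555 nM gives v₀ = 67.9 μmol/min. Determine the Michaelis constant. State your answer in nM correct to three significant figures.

v/Vmax = 67.9/274 = 0.2478 = [S]/(Km+[S]).
So Km + [S] = [S]/0.2478 = 2.240 nM, giving Km = 2.240 − 0.555 = 1.68 nM.

1.68 nM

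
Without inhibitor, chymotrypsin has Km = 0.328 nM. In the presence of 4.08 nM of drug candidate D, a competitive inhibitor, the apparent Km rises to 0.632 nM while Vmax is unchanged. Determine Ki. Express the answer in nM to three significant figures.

Competitive: Km,app = α·Km with α = 1 + [I]/Ki.
α = Km,app/Km = 0.632/0.328 = 1.927.
Ki = [I]/(α − 1) = 4.08/0.9268 = 4.40 nM.

4.40 nM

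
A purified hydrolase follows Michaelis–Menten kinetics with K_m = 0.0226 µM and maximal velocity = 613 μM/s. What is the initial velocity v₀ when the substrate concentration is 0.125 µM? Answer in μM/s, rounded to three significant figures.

[S]/(Km+[S]) = 0.125/0.1476 = 0.8469, the fractional saturation.
v = 0.8469 × Vmax = 0.8469 × 613 = 519 μM/s.

519 μM/s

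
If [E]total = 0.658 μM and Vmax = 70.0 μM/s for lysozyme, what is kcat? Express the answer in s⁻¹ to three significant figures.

106 s⁻¹

kcat = Vmax/[E]total = 70.0 μM/s / 0.658 μM = 106 s⁻¹.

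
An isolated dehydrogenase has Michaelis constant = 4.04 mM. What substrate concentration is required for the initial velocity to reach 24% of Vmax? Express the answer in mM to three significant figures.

v/Vmax = [S]/(Km+[S]) = 0.24, so [S] = Km·0.24/(1 − 0.24) = 4.04 × 0.3158.
[S] = 1.28 mM.

1.28 mM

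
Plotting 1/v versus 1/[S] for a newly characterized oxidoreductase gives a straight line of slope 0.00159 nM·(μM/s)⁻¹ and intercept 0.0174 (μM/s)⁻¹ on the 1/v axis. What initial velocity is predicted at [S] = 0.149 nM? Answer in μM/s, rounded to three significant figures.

The y-intercept is 1/Vmax, so Vmax = 1/0.0174 = 57.5 μM/s.
The slope is Km/Vmax, so Km = 0.00159 × 57.5 = 0.0914 nM.
Then v = 57.5 × 0.149/(0.0914 + 0.149) = 35.6 μM/s.

35.6 μM/s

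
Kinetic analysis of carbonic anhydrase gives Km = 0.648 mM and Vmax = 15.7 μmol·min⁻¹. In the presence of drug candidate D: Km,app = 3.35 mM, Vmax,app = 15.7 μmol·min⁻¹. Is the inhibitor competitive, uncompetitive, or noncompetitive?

Km increases (0.648 → 3.35 mM) while Vmax is unchanged — the hallmark of competitive inhibition.

competitive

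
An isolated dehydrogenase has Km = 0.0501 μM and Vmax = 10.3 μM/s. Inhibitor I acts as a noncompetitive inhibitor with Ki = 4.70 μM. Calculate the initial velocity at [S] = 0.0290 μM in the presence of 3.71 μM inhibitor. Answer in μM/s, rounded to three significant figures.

2.11 μM/s

α = 1 + [I]/Ki = 1 + 3.71/4.70 = 1.789.
For a noncompetitive inhibitor, Vmax is reduced to Vmax/α while Km is unchanged: Km,app = 0.0501 μM, Vmax,app = 5.76 μM/s.
v = Vmax,app·[S]/(Km,app + [S]) = 5.76 × 0.0290/(0.0501 + 0.0290) = 2.11 μM/s.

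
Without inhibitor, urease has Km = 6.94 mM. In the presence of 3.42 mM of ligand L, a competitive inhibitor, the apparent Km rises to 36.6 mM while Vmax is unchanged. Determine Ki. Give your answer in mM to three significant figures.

Competitive: Km,app = α·Km with α = 1 + [I]/Ki.
α = Km,app/Km = 36.6/6.94 = 5.274.
Since α = 1 + [I]/Ki, [I]/Ki = 5.274 − 1 = 4.274 and Ki = 3.42/4.274 = 0.800 mM.

0.800 mM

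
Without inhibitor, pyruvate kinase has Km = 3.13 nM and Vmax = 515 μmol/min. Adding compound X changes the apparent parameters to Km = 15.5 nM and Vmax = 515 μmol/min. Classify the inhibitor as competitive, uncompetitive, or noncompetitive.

competitive

Km increases (3.13 → 15.5 nM) while Vmax is unchanged — the hallmark of competitive inhibition.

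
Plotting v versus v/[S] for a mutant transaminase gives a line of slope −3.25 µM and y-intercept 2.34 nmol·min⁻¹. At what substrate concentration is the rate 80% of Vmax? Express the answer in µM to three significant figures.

13.0 µM

The Eadie–Hofstee slope gives Km = 3.25 µM (slope = −Km).
v/Vmax = [S]/(Km+[S]) = 0.8 ⇒ [S] = Km·0.8/(1−0.8) = 3.25 × 4.000 = 13.0 µM.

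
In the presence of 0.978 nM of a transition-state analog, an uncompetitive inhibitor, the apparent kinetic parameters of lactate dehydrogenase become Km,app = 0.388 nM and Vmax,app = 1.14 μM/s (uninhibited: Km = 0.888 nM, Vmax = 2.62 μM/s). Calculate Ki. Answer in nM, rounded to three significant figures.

Uncompetitive: Vmax,app = Vmax/α (and Km,app = Km/α) with α = 1 + [I]/Ki.
α = Vmax/Vmax,app = 2.62/1.14 = 2.298.
Since α = 1 + [I]/Ki, [I]/Ki = 2.298 − 1 = 1.298 and Ki = 0.978/1.298 = 0.753 nM.

0.753 nM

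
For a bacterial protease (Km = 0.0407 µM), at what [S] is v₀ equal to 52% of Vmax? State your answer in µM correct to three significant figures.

0.0441 µM

v/Vmax = [S]/(Km+[S]) = 0.52, so [S] = Km·0.52/(1 − 0.52) = 0.0407 × 1.083.
[S] = 0.0441 µM.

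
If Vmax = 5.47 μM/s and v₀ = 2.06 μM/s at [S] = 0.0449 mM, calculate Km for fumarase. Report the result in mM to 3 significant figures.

0.0743 mM

v/Vmax = 2.06/5.47 = 0.3766 = [S]/(Km+[S]).
So Km + [S] = [S]/0.3766 = 0.1192 mM, giving Km = 0.1192 − 0.0449 = 0.0743 mM.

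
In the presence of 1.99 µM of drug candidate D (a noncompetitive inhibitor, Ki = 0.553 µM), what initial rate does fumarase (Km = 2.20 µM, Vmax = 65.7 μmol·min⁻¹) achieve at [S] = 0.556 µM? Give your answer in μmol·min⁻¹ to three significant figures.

2.88 μmol·min⁻¹

α = 1 + [I]/Ki = 1 + 1.99/0.553 = 4.599.
For a noncompetitive inhibitor, Vmax is reduced to Vmax/α while Km is unchanged: Km,app = 2.20 µM, Vmax,app = 14.3 μmol·min⁻¹.
v = Vmax,app·[S]/(Km,app + [S]) = 14.3 × 0.556/(2.20 + 0.556) = 2.88 μmol·min⁻¹.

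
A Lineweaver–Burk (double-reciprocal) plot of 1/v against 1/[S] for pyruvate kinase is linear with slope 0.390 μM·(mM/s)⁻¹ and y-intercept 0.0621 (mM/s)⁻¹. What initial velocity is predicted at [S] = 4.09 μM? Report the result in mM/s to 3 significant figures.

6.35 mM/s

The y-intercept is 1/Vmax, so Vmax = 1/0.0621 = 16.1 mM/s.
The slope is Km/Vmax, so Km = 0.390 × 16.1 = 6.28 μM.
Then v = 16.1 × 4.09/(6.28 + 4.09) = 6.35 mM/s.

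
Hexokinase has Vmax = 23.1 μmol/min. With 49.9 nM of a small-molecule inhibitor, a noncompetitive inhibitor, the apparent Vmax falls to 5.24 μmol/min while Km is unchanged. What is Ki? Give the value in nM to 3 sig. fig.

Noncompetitive: Vmax,app = Vmax/α with α = 1 + [I]/Ki.
α = Vmax/Vmax,app = 23.1/5.24 = 4.408.
Since α = 1 + [I]/Ki, [I]/Ki = 4.408 − 1 = 3.408 and Ki = 49.9/3.408 = 14.6 nM.

14.6 nM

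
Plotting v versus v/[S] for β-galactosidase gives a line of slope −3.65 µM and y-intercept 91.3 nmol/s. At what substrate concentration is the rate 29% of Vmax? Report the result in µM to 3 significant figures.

The Eadie–Hofstee slope gives Km = 3.65 µM (slope = −Km).
v/Vmax = [S]/(Km+[S]) = 0.29 ⇒ [S] = Km·0.29/(1−0.29) = 3.65 × 0.4085 = 1.49 µM.

1.49 µM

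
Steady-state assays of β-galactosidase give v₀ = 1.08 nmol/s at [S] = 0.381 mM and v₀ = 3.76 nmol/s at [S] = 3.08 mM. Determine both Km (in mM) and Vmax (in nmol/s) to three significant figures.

Km = 1.66 mM; Vmax = 5.79 nmol/s

In reciprocal form, 1/v = (Km/Vmax)·(1/[S]) + 1/Vmax. The two points give (1/[S], 1/v) = (2.625, 0.9259) and (0.3247, 0.2660).
Slope = (0.9259 − 0.2660)/(2.625 − 0.3247) = 0.2869; intercept = 0.9259 − 0.2869×2.625 = 0.1728.
Vmax = 1/intercept = 5.79 nmol/s; Km = slope × Vmax = 0.2869 × 5.79 = 1.66 mM.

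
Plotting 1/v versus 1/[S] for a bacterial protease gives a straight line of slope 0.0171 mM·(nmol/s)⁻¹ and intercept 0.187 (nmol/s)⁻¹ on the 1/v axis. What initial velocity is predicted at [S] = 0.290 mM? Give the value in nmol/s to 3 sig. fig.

4.07 nmol/s

The y-intercept is 1/Vmax, so Vmax = 1/0.187 = 5.35 nmol/s.
The slope is Km/Vmax, so Km = 0.0171 × 5.35 = 0.0914 mM.
Then v = 5.35 × 0.290/(0.0914 + 0.290) = 4.07 nmol/s.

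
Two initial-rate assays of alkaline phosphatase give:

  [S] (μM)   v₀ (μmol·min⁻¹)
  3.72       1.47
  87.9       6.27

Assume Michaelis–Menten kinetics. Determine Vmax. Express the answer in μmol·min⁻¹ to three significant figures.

7.33 μmol·min⁻¹

From v = Vmax[S]/(Km+[S]), each point gives Vmax = v(Km+[S])/[S].
Equating: 1.47(Km+3.72)/3.72 = 6.27(Km+87.9)/87.9.
0.3952·Km + 1.47 = 0.07133·Km + 6.27, so (0.3952 − 0.07133)·Km = 6.27 − 1.47.
Km = 4.800/0.3238 = 14.8 μM; then Vmax = 1.47(14.8+3.72)/3.72 = 7.33 μmol·min⁻¹.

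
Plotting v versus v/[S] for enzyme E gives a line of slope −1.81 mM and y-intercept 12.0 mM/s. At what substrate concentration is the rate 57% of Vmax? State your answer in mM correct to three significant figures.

The Eadie–Hofstee slope gives Km = 1.81 mM (slope = −Km).
v/Vmax = [S]/(Km+[S]) = 0.57 ⇒ [S] = Km·0.57/(1−0.57) = 1.81 × 1.326 = 2.40 mM.

2.40 mM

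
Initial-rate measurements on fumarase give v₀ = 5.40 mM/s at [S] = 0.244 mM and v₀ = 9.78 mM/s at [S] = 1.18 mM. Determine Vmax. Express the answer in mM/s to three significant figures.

12.4 mM/s

In reciprocal form, 1/v = (Km/Vmax)·(1/[S]) + 1/Vmax. The two points give (1/[S], 1/v) = (4.098, 0.1852) and (0.8475, 0.1022).
Slope = (0.1852 − 0.1022)/(4.098 − 0.8475) = 0.02551; intercept = 0.1852 − 0.02551×4.098 = 0.08063.
Vmax = 1/intercept = 12.4 mM/s; Km = slope × Vmax = 0.02551 × 12.4 = 0.316 mM.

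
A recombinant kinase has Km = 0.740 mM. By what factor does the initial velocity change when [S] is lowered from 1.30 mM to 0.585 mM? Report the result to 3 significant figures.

0.693

Since Vmax cancels, v₂/v₁ = [S]₂(Km+[S]₁) / [S]₁(Km+[S]₂).
= 0.585×(0.740+1.30) / (1.30×(0.740+0.585)) = 1.193/1.722 = 0.693.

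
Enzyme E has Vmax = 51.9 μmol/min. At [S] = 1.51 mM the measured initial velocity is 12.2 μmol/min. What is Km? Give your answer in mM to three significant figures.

v/Vmax = 12.2/51.9 = 0.2351 = [S]/(Km+[S]).
So Km + [S] = [S]/0.2351 = 6.424 mM, giving Km = 6.424 − 1.51 = 4.91 mM.

4.91 mM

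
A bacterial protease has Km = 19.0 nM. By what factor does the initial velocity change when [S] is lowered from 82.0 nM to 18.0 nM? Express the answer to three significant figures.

The fractional saturations are [S]/(Km+[S]) = 82.0/101.0 = 0.8119 and 18.0/37.00 = 0.4865.
v₂/v₁ is just their ratio: 0.4865/0.8119 = 0.599.

0.599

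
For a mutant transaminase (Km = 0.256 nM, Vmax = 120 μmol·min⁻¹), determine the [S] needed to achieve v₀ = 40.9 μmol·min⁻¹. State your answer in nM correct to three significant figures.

0.132 nM

Rearranging v = Vmax[S]/(Km+[S]) gives [S] = Km·v/(Vmax − v).
[S] = 0.256 × 40.9 / (120 − 40.9) = 10.47/79.10 = 0.132 nM.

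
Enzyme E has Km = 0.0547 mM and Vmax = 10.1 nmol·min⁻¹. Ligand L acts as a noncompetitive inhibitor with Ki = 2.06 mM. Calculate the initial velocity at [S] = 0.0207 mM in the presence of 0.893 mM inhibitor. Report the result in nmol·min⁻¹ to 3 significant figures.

1.93 nmol·min⁻¹

α = 1 + [I]/Ki = 1 + 0.893/2.06 = 1.433.
For a noncompetitive inhibitor, Vmax is reduced to Vmax/α while Km is unchanged: Km,app = 0.0547 mM, Vmax,app = 7.05 nmol·min⁻¹.
v = Vmax,app·[S]/(Km,app + [S]) = 7.05 × 0.0207/(0.0547 + 0.0207) = 1.93 nmol·min⁻¹.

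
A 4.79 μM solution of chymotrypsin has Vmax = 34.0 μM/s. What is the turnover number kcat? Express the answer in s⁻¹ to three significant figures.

7.10 s⁻¹

kcat = Vmax/[E]total = 34.0 μM/s / 4.79 μM = 7.10 s⁻¹.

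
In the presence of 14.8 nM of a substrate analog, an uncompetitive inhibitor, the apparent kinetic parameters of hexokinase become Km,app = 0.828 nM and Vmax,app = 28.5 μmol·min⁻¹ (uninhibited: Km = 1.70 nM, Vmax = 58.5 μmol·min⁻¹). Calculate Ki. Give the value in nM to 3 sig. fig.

14.1 nM

Uncompetitive: Vmax,app = Vmax/α (and Km,app = Km/α) with α = 1 + [I]/Ki.
α = Vmax/Vmax,app = 58.5/28.5 = 2.053.
Since α = 1 + [I]/Ki, [I]/Ki = 2.053 − 1 = 1.053 and Ki = 14.8/1.053 = 14.1 nM.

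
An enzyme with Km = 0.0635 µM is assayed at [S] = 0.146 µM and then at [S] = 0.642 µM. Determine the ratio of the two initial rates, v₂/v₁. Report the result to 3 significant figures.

1.31

The fractional saturations are [S]/(Km+[S]) = 0.146/0.2095 = 0.6969 and 0.642/0.7055 = 0.9100.
v₂/v₁ is just their ratio: 0.9100/0.6969 = 1.31.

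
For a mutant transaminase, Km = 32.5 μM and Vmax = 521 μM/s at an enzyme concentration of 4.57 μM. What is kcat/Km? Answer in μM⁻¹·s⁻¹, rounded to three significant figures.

3.51 μM⁻¹·s⁻¹

kcat = Vmax/[E]total = 521/4.57 = 114 s⁻¹.
kcat/Km = 114/32.5 = 3.51 μM⁻¹·s⁻¹.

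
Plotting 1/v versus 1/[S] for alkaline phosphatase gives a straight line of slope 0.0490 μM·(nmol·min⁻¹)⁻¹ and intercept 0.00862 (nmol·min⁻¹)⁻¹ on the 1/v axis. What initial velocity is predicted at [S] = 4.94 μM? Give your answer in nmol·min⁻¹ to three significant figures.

The y-intercept is 1/Vmax, so Vmax = 1/0.00862 = 116 nmol·min⁻¹.
The slope is Km/Vmax, so Km = 0.0490 × 116 = 5.68 μM.
Then v = 116 × 4.94/(5.68 + 4.94) = 53.9 nmol·min⁻¹.

53.9 nmol·min⁻¹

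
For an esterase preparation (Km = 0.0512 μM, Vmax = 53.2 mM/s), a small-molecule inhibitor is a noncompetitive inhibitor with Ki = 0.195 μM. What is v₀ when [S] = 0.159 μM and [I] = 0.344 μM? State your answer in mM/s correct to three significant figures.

14.6 mM/s

α = 1 + [I]/Ki = 1 + 0.344/0.195 = 2.764.
For a noncompetitive inhibitor, Vmax is reduced to Vmax/α while Km is unchanged: Km,app = 0.0512 μM, Vmax,app = 19.2 mM/s.
v = Vmax,app·[S]/(Km,app + [S]) = 19.2 × 0.159/(0.0512 + 0.159) = 14.6 mM/s.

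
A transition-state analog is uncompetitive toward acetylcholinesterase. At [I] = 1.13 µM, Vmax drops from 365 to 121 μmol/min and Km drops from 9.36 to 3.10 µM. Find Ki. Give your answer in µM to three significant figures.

Uncompetitive: Vmax,app = Vmax/α (and Km,app = Km/α) with α = 1 + [I]/Ki.
α = Vmax/Vmax,app = 365/121 = 3.017.
Since α = 1 + [I]/Ki, [I]/Ki = 3.017 − 1 = 2.017 and Ki = 1.13/2.017 = 0.560 µM.

0.560 µM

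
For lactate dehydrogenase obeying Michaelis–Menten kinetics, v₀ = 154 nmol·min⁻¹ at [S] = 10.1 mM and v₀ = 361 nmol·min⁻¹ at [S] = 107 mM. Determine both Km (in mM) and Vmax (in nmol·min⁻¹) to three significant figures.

From v = Vmax[S]/(Km+[S]), each point gives Vmax = v(Km+[S])/[S].
Equating: 154(Km+10.1)/10.1 = 361(Km+107)/107.
15.25·Km + 154 = 3.374·Km + 361, so (15.25 − 3.374)·Km = 361 − 154.
Km = 207.0/11.87 = 17.4 mM; then Vmax = 154(17.4+10.1)/10.1 = 420 nmol·min⁻¹.

Km = 17.4 mM; Vmax = 420 nmol·min⁻¹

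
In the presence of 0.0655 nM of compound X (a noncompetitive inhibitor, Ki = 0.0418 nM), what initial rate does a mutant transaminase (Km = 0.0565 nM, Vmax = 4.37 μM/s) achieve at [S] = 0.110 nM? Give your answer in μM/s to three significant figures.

1.12 μM/s

α = 1 + [I]/Ki = 1 + 0.0655/0.0418 = 2.567.
For a noncompetitive inhibitor, Vmax is reduced to Vmax/α while Km is unchanged: Km,app = 0.0565 nM, Vmax,app = 1.70 μM/s.
v = Vmax,app·[S]/(Km,app + [S]) = 1.70 × 0.110/(0.0565 + 0.110) = 1.12 μM/s.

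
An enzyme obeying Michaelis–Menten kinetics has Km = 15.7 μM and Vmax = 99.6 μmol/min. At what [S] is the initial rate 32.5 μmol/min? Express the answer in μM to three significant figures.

7.60 μM

The required fractional saturation is v/Vmax = 32.5/99.6 = 0.3263.
Then [S]/(Km+[S]) = 0.3263 ⇒ [S] = 15.7 × 0.3263/(1 − 0.3263) = 7.60 μM.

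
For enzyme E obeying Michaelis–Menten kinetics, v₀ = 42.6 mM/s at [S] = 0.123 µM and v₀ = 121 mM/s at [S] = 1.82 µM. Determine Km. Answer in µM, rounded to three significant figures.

0.280 µM

From v = Vmax[S]/(Km+[S]), each point gives Vmax = v(Km+[S])/[S].
Equating: 42.6(Km+0.123)/0.123 = 121(Km+1.82)/1.82.
346.3·Km + 42.6 = 66.48·Km + 121, so (346.3 − 66.48)·Km = 121 − 42.6.
Km = 78.40/279.9 = 0.280 µM; then Vmax = 42.6(0.280+0.123)/0.123 = 140 mM/s.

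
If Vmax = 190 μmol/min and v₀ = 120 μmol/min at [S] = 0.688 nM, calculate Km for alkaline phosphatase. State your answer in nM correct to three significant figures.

0.401 nM

v/Vmax = 120/190 = 0.6316 = [S]/(Km+[S]).
So Km + [S] = [S]/0.6316 = 1.089 nM, giving Km = 1.089 − 0.688 = 0.401 nM.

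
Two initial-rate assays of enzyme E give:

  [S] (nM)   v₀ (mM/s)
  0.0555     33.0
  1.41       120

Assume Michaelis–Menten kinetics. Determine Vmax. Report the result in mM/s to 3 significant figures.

135 mM/s

From v = Vmax[S]/(Km+[S]), each point gives Vmax = v(Km+[S])/[S].
Equating: 33.0(Km+0.0555)/0.0555 = 120(Km+1.41)/1.41.
594.6·Km + 33.0 = 85.11·Km + 120, so (594.6 − 85.11)·Km = 120 − 33.0.
Km = 87.00/509.5 = 0.171 nM; then Vmax = 33.0(0.171+0.0555)/0.0555 = 135 mM/s.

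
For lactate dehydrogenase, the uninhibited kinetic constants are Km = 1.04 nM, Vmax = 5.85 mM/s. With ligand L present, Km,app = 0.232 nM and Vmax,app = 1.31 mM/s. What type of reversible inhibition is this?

Both Km and Vmax decrease by the same factor (~4.48-fold) — characteristic of uncompetitive inhibition.

uncompetitive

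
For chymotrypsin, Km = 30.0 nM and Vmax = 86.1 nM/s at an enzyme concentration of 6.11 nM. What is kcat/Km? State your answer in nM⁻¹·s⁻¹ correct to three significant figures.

0.470 nM⁻¹·s⁻¹

kcat = Vmax/[E]total = 86.1/6.11 = 14.1 s⁻¹.
kcat/Km = 14.1/30.0 = 0.470 nM⁻¹·s⁻¹.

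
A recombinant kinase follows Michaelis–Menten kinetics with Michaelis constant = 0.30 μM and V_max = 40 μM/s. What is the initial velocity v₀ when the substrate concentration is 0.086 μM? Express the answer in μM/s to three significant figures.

v = Vmax·[S]/(Km + [S]) = 40 × 0.086 / (0.30 + 0.086)
  = 3.440 / 0.3860 = 8.91 μM/s.

8.91 μM/s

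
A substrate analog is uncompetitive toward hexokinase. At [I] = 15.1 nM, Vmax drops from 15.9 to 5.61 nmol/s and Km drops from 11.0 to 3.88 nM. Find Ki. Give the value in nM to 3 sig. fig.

8.23 nM

Uncompetitive: Vmax,app = Vmax/α (and Km,app = Km/α) with α = 1 + [I]/Ki.
α = Vmax/Vmax,app = 15.9/5.61 = 2.834.
Since α = 1 + [I]/Ki, [I]/Ki = 2.834 − 1 = 1.834 and Ki = 15.1/1.834 = 8.23 nM.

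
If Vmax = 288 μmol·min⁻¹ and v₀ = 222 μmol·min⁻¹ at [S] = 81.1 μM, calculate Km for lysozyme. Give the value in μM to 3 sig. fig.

From v = Vmax[S]/(Km+[S]), Km = [S](Vmax − v)/v.
Km = 81.1 × (288 − 222) / 222 = 5353/222 = 24.1 μM.

24.1 μM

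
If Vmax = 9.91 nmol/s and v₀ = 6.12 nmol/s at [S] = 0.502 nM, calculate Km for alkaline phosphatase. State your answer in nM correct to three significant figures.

v/Vmax = 6.12/9.91 = 0.6176 = [S]/(Km+[S]).
So Km + [S] = [S]/0.6176 = 0.8129 nM, giving Km = 0.8129 − 0.502 = 0.311 nM.

0.311 nM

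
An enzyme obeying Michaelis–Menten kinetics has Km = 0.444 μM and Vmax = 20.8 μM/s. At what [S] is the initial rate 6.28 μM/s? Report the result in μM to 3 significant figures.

0.192 μM

The required fractional saturation is v/Vmax = 6.28/20.8 = 0.3019.
Then [S]/(Km+[S]) = 0.3019 ⇒ [S] = 0.444 × 0.3019/(1 − 0.3019) = 0.192 μM.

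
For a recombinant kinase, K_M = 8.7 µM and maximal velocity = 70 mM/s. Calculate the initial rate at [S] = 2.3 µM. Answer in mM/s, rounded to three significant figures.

[S]/(Km+[S]) = 2.3/11.00 = 0.2091, the fractional saturation.
v = 0.2091 × Vmax = 0.2091 × 70 = 14.6 mM/s.

14.6 mM/s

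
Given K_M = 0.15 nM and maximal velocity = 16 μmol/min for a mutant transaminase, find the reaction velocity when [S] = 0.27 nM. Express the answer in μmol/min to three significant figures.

v = Vmax·[S]/(Km + [S]) = 16 × 0.27 / (0.15 + 0.27)
  = 4.320 / 0.4200 = 10.3 μmol/min.

10.3 μmol/min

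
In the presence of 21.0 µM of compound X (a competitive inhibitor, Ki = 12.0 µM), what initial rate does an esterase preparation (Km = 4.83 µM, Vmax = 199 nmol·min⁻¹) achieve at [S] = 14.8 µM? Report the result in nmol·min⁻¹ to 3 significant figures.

105 nmol·min⁻¹

With α = 1 + [I]/Ki = 1 + 21.0/12.0 = 2.750, the competitive rate law is v = Vmax[S] / (αKm + [S]).
v = 199×14.8 / (2.750×4.83 + 14.8) = 2945/28.08 = 105 nmol·min⁻¹.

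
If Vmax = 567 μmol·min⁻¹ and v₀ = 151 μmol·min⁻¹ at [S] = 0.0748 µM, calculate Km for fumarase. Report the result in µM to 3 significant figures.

0.206 µM

From v = Vmax[S]/(Km+[S]), Km = [S](Vmax − v)/v.
Km = 0.0748 × (567 − 151) / 151 = 31.12/151 = 0.206 µM.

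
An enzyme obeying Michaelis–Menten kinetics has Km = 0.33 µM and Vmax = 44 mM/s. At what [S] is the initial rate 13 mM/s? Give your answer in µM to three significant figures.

The required fractional saturation is v/Vmax = 13/44 = 0.2955.
Then [S]/(Km+[S]) = 0.2955 ⇒ [S] = 0.33 × 0.2955/(1 − 0.2955) = 0.138 µM.

0.138 µM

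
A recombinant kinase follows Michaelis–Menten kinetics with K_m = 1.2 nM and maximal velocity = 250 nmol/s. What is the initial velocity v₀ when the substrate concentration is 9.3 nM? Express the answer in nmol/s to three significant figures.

v = Vmax·[S]/(Km + [S]) = 250 × 9.3 / (1.2 + 9.3)
  = 2325 / 10.50 = 221 nmol/s.

221 nmol/s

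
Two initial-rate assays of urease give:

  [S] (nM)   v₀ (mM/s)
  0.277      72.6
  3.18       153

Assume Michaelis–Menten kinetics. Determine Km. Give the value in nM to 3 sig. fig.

From v = Vmax[S]/(Km+[S]), each point gives Vmax = v(Km+[S])/[S].
Equating: 72.6(Km+0.277)/0.277 = 153(Km+3.18)/3.18.
262.1·Km + 72.6 = 48.11·Km + 153, so (262.1 − 48.11)·Km = 153 − 72.6.
Km = 80.40/214.0 = 0.376 nM; then Vmax = 72.6(0.376+0.277)/0.277 = 171 mM/s.

0.376 nM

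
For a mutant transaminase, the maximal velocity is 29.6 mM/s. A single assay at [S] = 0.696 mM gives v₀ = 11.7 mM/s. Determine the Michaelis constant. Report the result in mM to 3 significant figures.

1.06 mM

From v = Vmax[S]/(Km+[S]), Km = [S](Vmax − v)/v.
Km = 0.696 × (29.6 − 11.7) / 11.7 = 12.46/11.7 = 1.06 mM.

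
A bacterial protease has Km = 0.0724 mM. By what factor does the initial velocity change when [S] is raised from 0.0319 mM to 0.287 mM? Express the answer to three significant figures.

Since Vmax cancels, v₂/v₁ = [S]₂(Km+[S]₁) / [S]₁(Km+[S]₂).
= 0.287×(0.0724+0.0319) / (0.0319×(0.0724+0.287)) = 0.02993/0.01146 = 2.61.

2.61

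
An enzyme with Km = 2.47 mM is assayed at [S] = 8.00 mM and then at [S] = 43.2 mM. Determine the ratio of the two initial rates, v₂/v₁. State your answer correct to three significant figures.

1.24

The fractional saturations are [S]/(Km+[S]) = 8.00/10.47 = 0.7641 and 43.2/45.67 = 0.9459.
v₂/v₁ is just their ratio: 0.9459/0.7641 = 1.24.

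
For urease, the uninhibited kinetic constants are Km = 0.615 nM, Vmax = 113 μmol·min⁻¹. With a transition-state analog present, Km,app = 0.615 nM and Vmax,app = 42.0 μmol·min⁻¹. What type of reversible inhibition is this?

Vmax decreases (113 → 42.0 μmol·min⁻¹) while Km is unchanged — pure noncompetitive inhibition.

noncompetitive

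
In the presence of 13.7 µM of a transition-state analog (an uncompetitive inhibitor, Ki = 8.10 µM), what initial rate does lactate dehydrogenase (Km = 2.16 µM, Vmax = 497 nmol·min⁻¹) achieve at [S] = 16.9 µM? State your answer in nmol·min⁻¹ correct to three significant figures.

176 nmol·min⁻¹

α = 1 + [I]/Ki = 1 + 13.7/8.10 = 2.691.
For an uncompetitive inhibitor, both parameters are divided by α, giving Vmax/α and Km/α: Km,app = 0.803 µM, Vmax,app = 185 nmol·min⁻¹.
v = Vmax,app·[S]/(Km,app + [S]) = 185 × 16.9/(0.803 + 16.9) = 176 nmol·min⁻¹.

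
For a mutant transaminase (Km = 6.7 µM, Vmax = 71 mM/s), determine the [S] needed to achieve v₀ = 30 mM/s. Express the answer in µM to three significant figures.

4.90 µM

The required fractional saturation is v/Vmax = 30/71 = 0.4225.
Then [S]/(Km+[S]) = 0.4225 ⇒ [S] = 6.7 × 0.4225/(1 − 0.4225) = 4.90 µM.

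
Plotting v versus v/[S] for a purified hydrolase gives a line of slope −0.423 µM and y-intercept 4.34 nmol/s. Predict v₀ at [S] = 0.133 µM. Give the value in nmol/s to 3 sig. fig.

In the Eadie–Hofstee form v = Vmax − Km·(v/[S]), the slope is −Km and the intercept is Vmax, so Km = 0.423 µM and Vmax = 4.34 nmol/s.
v = 4.34 × 0.133/(0.423 + 0.133) = 1.04 nmol/s.

1.04 nmol/s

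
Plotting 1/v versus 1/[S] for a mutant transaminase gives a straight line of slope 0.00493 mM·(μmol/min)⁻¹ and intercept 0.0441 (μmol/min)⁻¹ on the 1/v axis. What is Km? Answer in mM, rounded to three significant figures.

0.112 mM

y-intercept = 1/Vmax ⇒ Vmax = 22.7 μmol/min; slope = Km/Vmax ⇒ Km = slope × Vmax.
Km = 0.00493 × 22.7 = 0.112 mM.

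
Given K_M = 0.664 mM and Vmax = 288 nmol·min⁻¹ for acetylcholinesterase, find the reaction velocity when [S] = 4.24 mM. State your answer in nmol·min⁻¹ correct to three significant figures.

v = Vmax·[S]/(Km + [S]) = 288 × 4.24 / (0.664 + 4.24)
  = 1221 / 4.904 = 249 nmol·min⁻¹.

249 nmol·min⁻¹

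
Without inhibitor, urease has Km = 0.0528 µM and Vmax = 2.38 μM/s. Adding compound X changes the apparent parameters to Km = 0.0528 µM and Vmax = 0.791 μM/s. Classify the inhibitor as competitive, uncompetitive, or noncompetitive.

noncompetitive

Vmax decreases (2.38 → 0.791 μM/s) while Km is unchanged — pure noncompetitive inhibition.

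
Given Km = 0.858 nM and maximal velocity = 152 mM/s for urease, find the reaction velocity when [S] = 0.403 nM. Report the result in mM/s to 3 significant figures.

[S]/(Km+[S]) = 0.403/1.261 = 0.3196, the fractional saturation.
v = 0.3196 × Vmax = 0.3196 × 152 = 48.6 mM/s.

48.6 mM/s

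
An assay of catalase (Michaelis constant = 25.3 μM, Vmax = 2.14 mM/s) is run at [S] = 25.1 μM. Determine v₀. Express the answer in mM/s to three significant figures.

1.07 mM/s

[S]/(Km+[S]) = 25.1/50.40 = 0.4980, the fractional saturation.
v = 0.4980 × Vmax = 0.4980 × 2.14 = 1.07 mM/s.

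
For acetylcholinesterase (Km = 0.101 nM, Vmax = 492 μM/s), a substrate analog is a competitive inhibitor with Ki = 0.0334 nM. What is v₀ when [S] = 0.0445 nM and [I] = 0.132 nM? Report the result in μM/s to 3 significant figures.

α = 1 + [I]/Ki = 1 + 0.132/0.0334 = 4.952.
For a competitive inhibitor, Vmax is unchanged and the apparent Km becomes α·Km: Km,app = 0.500 nM, Vmax,app = 492 μM/s.
v = Vmax,app·[S]/(Km,app + [S]) = 492 × 0.0445/(0.500 + 0.0445) = 40.2 μM/s.

40.2 μM/s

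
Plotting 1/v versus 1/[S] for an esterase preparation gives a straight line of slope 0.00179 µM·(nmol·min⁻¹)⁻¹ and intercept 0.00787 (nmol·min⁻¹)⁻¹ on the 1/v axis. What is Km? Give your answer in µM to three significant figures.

0.227 µM

y-intercept = 1/Vmax ⇒ Vmax = 127 nmol·min⁻¹; slope = Km/Vmax ⇒ Km = slope × Vmax.
Km = 0.00179 × 127 = 0.227 µM.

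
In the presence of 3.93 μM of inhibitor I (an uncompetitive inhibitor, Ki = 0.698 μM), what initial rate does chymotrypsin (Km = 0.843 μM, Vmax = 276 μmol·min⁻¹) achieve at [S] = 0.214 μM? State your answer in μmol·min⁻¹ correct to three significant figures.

26.1 μmol·min⁻¹

α = 1 + [I]/Ki = 1 + 3.93/0.698 = 6.630.
For an uncompetitive inhibitor, both parameters are divided by α, giving Vmax/α and Km/α: Km,app = 0.127 μM, Vmax,app = 41.6 μmol·min⁻¹.
v = Vmax,app·[S]/(Km,app + [S]) = 41.6 × 0.214/(0.127 + 0.214) = 26.1 μmol·min⁻¹.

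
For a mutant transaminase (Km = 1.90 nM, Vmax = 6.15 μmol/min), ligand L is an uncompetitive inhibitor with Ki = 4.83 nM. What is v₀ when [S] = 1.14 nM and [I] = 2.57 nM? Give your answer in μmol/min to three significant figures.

With α = 1 + [I]/Ki = 1 + 2.57/4.83 = 1.532, the uncompetitive rate law is v = (Vmax/α)·[S] / (Km/α + [S]).
v = (6.15/1.532)×1.14 / (1.90/1.532 + 1.14) = 4.576/2.380 = 1.92 μmol/min.

1.92 μmol/min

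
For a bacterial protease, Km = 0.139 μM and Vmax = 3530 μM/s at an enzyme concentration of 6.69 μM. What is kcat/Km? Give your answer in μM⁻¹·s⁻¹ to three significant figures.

kcat = Vmax/[E]total = 3530/6.69 = 528 s⁻¹.
kcat/Km = 528/0.139 = 3800 μM⁻¹·s⁻¹.

3800 μM⁻¹·s⁻¹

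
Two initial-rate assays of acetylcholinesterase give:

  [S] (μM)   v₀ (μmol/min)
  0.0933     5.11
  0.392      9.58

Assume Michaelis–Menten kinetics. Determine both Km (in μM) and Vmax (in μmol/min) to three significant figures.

From v = Vmax[S]/(Km+[S]), each point gives Vmax = v(Km+[S])/[S].
Equating: 5.11(Km+0.0933)/0.0933 = 9.58(Km+0.392)/0.392.
54.77·Km + 5.11 = 24.44·Km + 9.58, so (54.77 − 24.44)·Km = 9.58 − 5.11.
Km = 4.470/30.33 = 0.147 μM; then Vmax = 5.11(0.147+0.0933)/0.0933 = 13.2 μmol/min.

Km = 0.147 μM; Vmax = 13.2 μmol/min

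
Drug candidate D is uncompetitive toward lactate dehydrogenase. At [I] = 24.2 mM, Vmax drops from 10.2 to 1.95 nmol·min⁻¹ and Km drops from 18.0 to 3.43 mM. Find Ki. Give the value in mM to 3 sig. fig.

5.72 mM

Uncompetitive: Vmax,app = Vmax/α (and Km,app = Km/α) with α = 1 + [I]/Ki.
α = Vmax/Vmax,app = 10.2/1.95 = 5.231.
Since α = 1 + [I]/Ki, [I]/Ki = 5.231 − 1 = 4.231 and Ki = 24.2/4.231 = 5.72 mM.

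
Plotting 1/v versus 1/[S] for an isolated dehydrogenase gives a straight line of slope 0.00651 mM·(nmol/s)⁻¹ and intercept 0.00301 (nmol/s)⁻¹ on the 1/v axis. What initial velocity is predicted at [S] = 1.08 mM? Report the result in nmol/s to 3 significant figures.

The y-intercept is 1/Vmax, so Vmax = 1/0.00301 = 332 nmol/s.
The slope is Km/Vmax, so Km = 0.00651 × 332 = 2.16 mM.
Then v = 332 × 1.08/(2.16 + 1.08) = 111 nmol/s.

111 nmol/s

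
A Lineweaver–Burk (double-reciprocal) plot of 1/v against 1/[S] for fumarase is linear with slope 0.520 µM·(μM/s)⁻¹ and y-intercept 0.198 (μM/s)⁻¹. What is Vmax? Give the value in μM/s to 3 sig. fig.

5.05 μM/s

The y-intercept of a Lineweaver–Burk plot equals 1/Vmax, so Vmax = 1/0.198 = 5.05 μM/s.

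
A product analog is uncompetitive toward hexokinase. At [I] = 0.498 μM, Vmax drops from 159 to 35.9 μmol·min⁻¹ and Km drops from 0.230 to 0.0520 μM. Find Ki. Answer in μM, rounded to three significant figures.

0.145 μM

Uncompetitive: Vmax,app = Vmax/α (and Km,app = Km/α) with α = 1 + [I]/Ki.
α = Vmax/Vmax,app = 159/35.9 = 4.429.
Since α = 1 + [I]/Ki, [I]/Ki = 4.429 − 1 = 3.429 and Ki = 0.498/3.429 = 0.145 μM.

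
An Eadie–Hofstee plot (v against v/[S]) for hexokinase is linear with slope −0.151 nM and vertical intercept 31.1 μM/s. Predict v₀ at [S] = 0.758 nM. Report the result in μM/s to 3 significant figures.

25.9 μM/s

In the Eadie–Hofstee form v = Vmax − Km·(v/[S]), the slope is −Km and the intercept is Vmax, so Km = 0.151 nM and Vmax = 31.1 μM/s.
v = 31.1 × 0.758/(0.151 + 0.758) = 25.9 μM/s.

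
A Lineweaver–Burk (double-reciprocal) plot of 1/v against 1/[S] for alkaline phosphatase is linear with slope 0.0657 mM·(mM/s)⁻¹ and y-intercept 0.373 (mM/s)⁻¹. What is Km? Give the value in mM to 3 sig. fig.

0.176 mM

y-intercept = 1/Vmax ⇒ Vmax = 2.68 mM/s; slope = Km/Vmax ⇒ Km = slope × Vmax.
Km = 0.0657 × 2.68 = 0.176 mM.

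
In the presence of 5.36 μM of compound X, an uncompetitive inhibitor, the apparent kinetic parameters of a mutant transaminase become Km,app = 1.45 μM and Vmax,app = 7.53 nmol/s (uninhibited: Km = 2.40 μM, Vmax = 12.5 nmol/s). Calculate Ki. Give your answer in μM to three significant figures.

Uncompetitive: Vmax,app = Vmax/α (and Km,app = Km/α) with α = 1 + [I]/Ki.
α = Vmax/Vmax,app = 12.5/7.53 = 1.660.
Ki = [I]/(α − 1) = 5.36/0.6600 = 8.12 μM.

8.12 μM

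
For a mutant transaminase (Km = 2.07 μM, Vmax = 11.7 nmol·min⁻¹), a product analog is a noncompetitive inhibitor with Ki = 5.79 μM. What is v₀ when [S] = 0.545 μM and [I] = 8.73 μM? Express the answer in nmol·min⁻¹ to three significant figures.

With α = 1 + [I]/Ki = 1 + 8.73/5.79 = 2.508, the noncompetitive rate law is v = (Vmax/α)·[S] / (Km + [S]).
v = (11.7/2.508)×0.545 / (2.07 + 0.545) = 2.543/2.615 = 0.972 nmol·min⁻¹.

0.972 nmol·min⁻¹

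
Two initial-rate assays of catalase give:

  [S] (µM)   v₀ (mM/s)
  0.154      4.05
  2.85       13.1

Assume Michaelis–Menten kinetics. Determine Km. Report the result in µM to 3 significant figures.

0.417 µM

In reciprocal form, 1/v = (Km/Vmax)·(1/[S]) + 1/Vmax. The two points give (1/[S], 1/v) = (6.494, 0.2469) and (0.3509, 0.07634).
Slope = (0.2469 − 0.07634)/(6.494 − 0.3509) = 0.02777; intercept = 0.2469 − 0.02777×6.494 = 0.06659.
Vmax = 1/intercept = 15.0 mM/s; Km = slope × Vmax = 0.02777 × 15.0 = 0.417 µM.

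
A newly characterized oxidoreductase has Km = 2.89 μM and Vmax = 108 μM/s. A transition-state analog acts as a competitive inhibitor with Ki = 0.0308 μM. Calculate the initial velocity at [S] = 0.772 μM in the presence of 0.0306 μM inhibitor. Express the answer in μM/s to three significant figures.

12.8 μM/s

With α = 1 + [I]/Ki = 1 + 0.0306/0.0308 = 1.994, the competitive rate law is v = Vmax[S] / (αKm + [S]).
v = 108×0.772 / (1.994×2.89 + 0.772) = 83.38/6.533 = 12.8 μM/s.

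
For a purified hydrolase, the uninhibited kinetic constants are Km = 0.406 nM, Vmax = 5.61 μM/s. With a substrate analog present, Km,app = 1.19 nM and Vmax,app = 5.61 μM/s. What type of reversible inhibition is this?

Km increases (0.406 → 1.19 nM) while Vmax is unchanged — the hallmark of competitive inhibition.

competitive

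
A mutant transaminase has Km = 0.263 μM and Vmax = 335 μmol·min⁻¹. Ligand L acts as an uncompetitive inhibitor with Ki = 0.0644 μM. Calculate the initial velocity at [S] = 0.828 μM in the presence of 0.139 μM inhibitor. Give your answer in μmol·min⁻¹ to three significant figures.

96.4 μmol·min⁻¹

α = 1 + [I]/Ki = 1 + 0.139/0.0644 = 3.158.
For an uncompetitive inhibitor, both parameters are divided by α, giving Vmax/α and Km/α: Km,app = 0.0833 μM, Vmax,app = 106 μmol·min⁻¹.
v = Vmax,app·[S]/(Km,app + [S]) = 106 × 0.828/(0.0833 + 0.828) = 96.4 μmol·min⁻¹.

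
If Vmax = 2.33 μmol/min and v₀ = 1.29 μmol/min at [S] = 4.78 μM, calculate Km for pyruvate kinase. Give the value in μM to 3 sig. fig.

3.85 μM

From v = Vmax[S]/(Km+[S]), Km = [S](Vmax − v)/v.
Km = 4.78 × (2.33 − 1.29) / 1.29 = 4.971/1.29 = 3.85 μM.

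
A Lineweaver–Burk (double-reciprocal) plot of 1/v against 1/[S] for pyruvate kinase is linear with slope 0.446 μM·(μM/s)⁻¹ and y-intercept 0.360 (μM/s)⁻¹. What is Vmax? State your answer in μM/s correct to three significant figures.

2.78 μM/s

The y-intercept of a Lineweaver–Burk plot equals 1/Vmax, so Vmax = 1/0.360 = 2.78 μM/s.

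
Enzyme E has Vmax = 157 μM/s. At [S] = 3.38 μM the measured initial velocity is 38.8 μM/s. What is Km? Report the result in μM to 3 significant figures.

v/Vmax = 38.8/157 = 0.2471 = [S]/(Km+[S]).
So Km + [S] = [S]/0.2471 = 13.68 μM, giving Km = 13.68 − 3.38 = 10.3 μM.

10.3 μM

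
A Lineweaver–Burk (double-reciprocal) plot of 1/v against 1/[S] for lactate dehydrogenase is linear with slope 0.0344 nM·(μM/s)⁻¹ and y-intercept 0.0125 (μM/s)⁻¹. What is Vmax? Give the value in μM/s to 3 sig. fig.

80.0 μM/s

The y-intercept of a Lineweaver–Burk plot equals 1/Vmax, so Vmax = 1/0.0125 = 80.0 μM/s.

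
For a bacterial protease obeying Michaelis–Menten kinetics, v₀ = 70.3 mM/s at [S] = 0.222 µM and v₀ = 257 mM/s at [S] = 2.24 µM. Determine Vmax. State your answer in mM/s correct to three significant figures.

In reciprocal form, 1/v = (Km/Vmax)·(1/[S]) + 1/Vmax. The two points give (1/[S], 1/v) = (4.505, 0.01422) and (0.4464, 0.003891).
Slope = (0.01422 − 0.003891)/(4.505 − 0.4464) = 0.002546; intercept = 0.01422 − 0.002546×4.505 = 0.002754.
Vmax = 1/intercept = 363 mM/s; Km = slope × Vmax = 0.002546 × 363 = 0.925 µM.

363 mM/s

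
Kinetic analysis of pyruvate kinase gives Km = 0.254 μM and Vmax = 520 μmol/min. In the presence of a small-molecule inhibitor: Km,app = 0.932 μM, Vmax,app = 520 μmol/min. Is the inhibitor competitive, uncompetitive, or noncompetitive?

Km increases (0.254 → 0.932 μM) while Vmax is unchanged — the hallmark of competitive inhibition.

competitive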